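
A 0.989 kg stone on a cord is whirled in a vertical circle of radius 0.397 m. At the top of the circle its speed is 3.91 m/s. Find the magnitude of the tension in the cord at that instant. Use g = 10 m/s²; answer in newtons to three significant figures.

At the top, both T and the weight mg point inward (toward the centre), so T + mg = mv²/r.
T = m(v²/r − g) = 0.989 × ((3.91)²/0.397 − 10.0) = 0.989 × (38.51 − 10.0) = 0.989 × 28.51 = 28.20 N.

28.2 N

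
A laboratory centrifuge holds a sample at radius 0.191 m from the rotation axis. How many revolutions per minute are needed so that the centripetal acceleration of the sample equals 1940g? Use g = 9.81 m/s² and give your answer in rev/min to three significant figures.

3010 rev/min

Require ω²r = 1940g, so ω = √(1940 × 9.81/0.191) = 315.7 rad/s.
In rev/min: ω × 60/(2π) = 315.7 × 60/(2π) = 3014 rev/min.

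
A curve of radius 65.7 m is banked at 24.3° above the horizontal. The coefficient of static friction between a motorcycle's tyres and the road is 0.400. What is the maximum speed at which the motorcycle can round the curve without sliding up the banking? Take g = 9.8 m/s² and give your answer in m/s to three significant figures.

25.9 m/s

At the maximum speed, friction acts down the slope at its limiting value f = μN. Radially (horizontal, toward centre): N sinθ + μN cosθ = mv²/r. Vertically: N cosθ − μN sinθ = mg.
Dividing: v² = r g (sinθ + μcosθ)/(cosθ − μsinθ).
sinθ + μcosθ = 0.4115 + 0.400×0.9114 = 0.7761; cosθ − μsinθ = 0.9114 − 0.400×0.4115 = 0.7468.
v² = 65.7 × 9.8 × 0.7761/0.7468 = 669.1 m²/s², so v = 25.87 m/s.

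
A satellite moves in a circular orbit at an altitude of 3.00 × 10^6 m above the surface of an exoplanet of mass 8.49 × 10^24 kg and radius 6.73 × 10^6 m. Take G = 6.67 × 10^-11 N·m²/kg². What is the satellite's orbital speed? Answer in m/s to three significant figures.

7630 m/s

Orbital radius r = R + h = 6.73 × 10^6 + 3.00 × 10^6 = 9.730 × 10^6 m.
Gravity supplies the centripetal force: G M m / r² = m v² / r, so v = √(GM/r).
v = √(6.67 × 10^-11 × 8.49 × 10^24 / 9.730 × 10^6) = √(5.820 × 10^7) = 7629 m/s.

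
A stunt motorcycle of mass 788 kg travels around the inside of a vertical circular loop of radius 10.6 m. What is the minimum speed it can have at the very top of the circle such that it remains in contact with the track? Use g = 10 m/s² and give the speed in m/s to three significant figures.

At the top, both weight mg and N point toward the centre: N + mg = mv²/r.
At minimum speed N → 0, so mg = mv_min²/r ⇒ v_min = √(g r) = √(10.0 × 10.6) = 10.30 m/s.

10.3 m/s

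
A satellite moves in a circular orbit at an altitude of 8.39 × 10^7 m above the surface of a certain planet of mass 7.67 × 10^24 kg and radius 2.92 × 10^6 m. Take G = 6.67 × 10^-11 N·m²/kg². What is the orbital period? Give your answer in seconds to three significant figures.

r = R + h = 2.92 × 10^6 + 8.39 × 10^7 = 8.682 × 10^7 m. Gravity provides the centripetal force: G M m / r² = m v² / r ⇒ v = √(GM/r) = 2427 m/s.
T = 2πr/v = 2π × 8.682 × 10^7 / 2427 = 224700 s.

225000 s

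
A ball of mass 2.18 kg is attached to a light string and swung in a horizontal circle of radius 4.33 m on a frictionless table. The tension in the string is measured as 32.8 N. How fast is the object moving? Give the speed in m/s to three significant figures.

T = m v²/r ⇒ v = √(T r / m) = √(32.8 × 4.33 / 2.18) = √65.15 = 8.071 m/s.

8.07 m/s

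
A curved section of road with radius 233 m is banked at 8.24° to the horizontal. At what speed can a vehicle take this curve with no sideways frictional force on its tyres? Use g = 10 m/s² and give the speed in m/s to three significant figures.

On a frictionless banked curve, N sinθ = mv²/r and N cosθ = mg, so tanθ = v²/(rg).
v = √(r g tanθ) = √(233 × 10.0 × tan 8.24°) = √(233 × 10.0 × 0.1448) = √337.4 = 18.37 m/s.

18.4 m/s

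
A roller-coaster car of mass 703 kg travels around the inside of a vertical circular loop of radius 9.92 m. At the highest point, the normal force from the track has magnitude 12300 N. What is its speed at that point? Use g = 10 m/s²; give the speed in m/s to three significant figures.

At the top, N + mg = mv²/r, so v = √(r(N/m + g)) = √(9.92 × (12300/703 + 10.0)) = √(9.92 × 27.50) = √272.8 = 16.52 m/s.

16.5 m/s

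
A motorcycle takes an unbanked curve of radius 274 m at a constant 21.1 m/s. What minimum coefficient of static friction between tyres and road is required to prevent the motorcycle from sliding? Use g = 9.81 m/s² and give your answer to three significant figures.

Friction provides the centripetal force: μ_s m g = m v²/r, so μ_s = v²/(g r) = (21.10)²/(9.81 × 274) = 445.2/2688 = 0.1656.

0.166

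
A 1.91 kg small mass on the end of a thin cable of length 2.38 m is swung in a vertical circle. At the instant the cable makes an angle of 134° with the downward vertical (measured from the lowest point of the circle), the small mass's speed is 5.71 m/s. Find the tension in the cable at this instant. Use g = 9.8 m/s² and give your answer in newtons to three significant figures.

Take the radial direction toward the centre of the circle as positive. The component of the weight along the string toward the centre is −mg cos φ (φ measured from the bottom), so Newton's second law along the string gives T − mg cos φ = m v²/r.
cos 134° = -0.6947, so T = m(v²/r + g cos φ) = 1.91 × ((5.71)²/2.38 + 9.8 × -0.6947) = 1.91 × (13.70 + (-6.808)) = 1.91 × 6.892 = 13.16 N.

13.2 N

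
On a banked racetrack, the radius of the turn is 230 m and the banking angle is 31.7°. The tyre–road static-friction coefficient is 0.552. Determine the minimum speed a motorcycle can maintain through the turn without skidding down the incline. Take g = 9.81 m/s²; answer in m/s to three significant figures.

10.5 m/s

At the minimum speed, friction acts up the slope at its limiting value f = μN. Radially (horizontal, toward centre): N sinθ − μN cosθ = mv²/r. Vertically: N cosθ + μN sinθ = mg.
Dividing: v² = r g (sinθ − μcosθ)/(cosθ + μsinθ).
sinθ − μcosθ = 0.5255 − 0.552×0.8508 = 0.05582; cosθ + μsinθ = 0.8508 + 0.552×0.5255 = 1.141.
v² = 230 × 9.81 × 0.05582/1.141 = 110.4 m²/s², so v = 10.51 m/s.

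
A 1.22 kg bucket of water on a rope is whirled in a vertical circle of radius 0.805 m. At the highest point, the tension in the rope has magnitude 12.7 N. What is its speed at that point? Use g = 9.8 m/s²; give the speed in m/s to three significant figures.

4.03 m/s

At the top, T + mg = mv²/r, so v = √(r(T/m + g)) = √(0.805 × (12.7/1.22 + 9.8)) = √(0.805 × 20.21) = √16.27 = 4.033 m/s.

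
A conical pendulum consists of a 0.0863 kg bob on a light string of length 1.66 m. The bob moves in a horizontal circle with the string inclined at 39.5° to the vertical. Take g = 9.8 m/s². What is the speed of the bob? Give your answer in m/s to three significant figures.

The radius of the circle is r = L sinθ = 1.66 × sin 39.5° = 1.056 m.
Horizontally T sinθ = mv²/r and vertically T cosθ = mg, so tanθ = v²/(rg).
v = √(r g tanθ) = √(1.056 × 9.8 × 0.8243) = √8.530 = 2.921 m/s.

2.92 m/s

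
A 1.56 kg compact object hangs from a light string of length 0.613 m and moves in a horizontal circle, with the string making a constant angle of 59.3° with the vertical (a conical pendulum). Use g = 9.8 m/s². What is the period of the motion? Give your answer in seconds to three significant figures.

1.12 s

r = L sinθ = 0.5271 m. From T sinθ = mω²r and T cosθ = mg: tanθ = ω²r/g, so ω² = g tanθ / r = g/(L cosθ).
ω = √(g/(L cosθ)) = √(9.8/(0.613 × 0.5105)) = √31.31 = 5.596 rad/s.
Period = 2π/ω = 1.123 s.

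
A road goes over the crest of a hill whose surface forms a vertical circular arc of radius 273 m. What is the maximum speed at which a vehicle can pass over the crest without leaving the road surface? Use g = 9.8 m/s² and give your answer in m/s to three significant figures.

51.7 m/s

At the crest the centre of the circle is below the vehicle, so the net downward (centripetal) force is mg − N = mv²/r.
The vehicle leaves the road when N → 0, giving v_max = √(g r) = √(9.8 × 273) = 51.72 m/s.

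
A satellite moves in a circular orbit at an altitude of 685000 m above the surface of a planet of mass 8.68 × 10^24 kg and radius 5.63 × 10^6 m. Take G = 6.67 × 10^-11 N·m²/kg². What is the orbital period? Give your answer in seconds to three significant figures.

r = R + h = 5.63 × 10^6 + 685000 = 6.315 × 10^6 m. Gravity provides the centripetal force: G M m / r² = m v² / r ⇒ v = √(GM/r) = 9575 m/s.
T = 2πr/v = 2π × 6.315 × 10^6 / 9575 = 4144 s.

4140 s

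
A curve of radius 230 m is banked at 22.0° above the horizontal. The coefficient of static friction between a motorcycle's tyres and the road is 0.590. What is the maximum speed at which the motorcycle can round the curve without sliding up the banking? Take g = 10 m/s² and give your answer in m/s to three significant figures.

54.8 m/s

At the maximum speed, friction acts down the slope at its limiting value f = μN. Radially (horizontal, toward centre): N sinθ + μN cosθ = mv²/r. Vertically: N cosθ − μN sinθ = mg.
Dividing: v² = r g (sinθ + μcosθ)/(cosθ − μsinθ).
sinθ + μcosθ = 0.3746 + 0.590×0.9272 = 0.9216; cosθ − μsinθ = 0.9272 − 0.590×0.3746 = 0.7062.
v² = 230 × 10.0 × 0.9216/0.7062 = 3002 m²/s², so v = 54.79 m/s.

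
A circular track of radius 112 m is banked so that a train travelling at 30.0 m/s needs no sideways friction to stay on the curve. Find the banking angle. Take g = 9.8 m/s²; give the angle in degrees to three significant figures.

With no friction, the horizontal component of the normal force provides the centripetal force: N sinθ = mv²/r, while N cosθ = mg vertically.
Dividing: tanθ = v²/(r g) = (30.0)²/(112 × 9.8) = 900.0/1098 = 0.8200.
θ = arctan(0.8200) = 39.35°.

39.4°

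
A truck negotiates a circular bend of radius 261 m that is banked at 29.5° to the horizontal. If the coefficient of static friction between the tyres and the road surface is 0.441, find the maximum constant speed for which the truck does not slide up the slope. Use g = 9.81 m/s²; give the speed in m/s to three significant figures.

At the maximum speed, friction acts down the slope at its limiting value f = μN. Radially (horizontal, toward centre): N sinθ + μN cosθ = mv²/r. Vertically: N cosθ − μN sinθ = mg.
Dividing: v² = r g (sinθ + μcosθ)/(cosθ − μsinθ).
sinθ + μcosθ = 0.4924 + 0.441×0.8704 = 0.8763; cosθ − μsinθ = 0.8704 − 0.441×0.4924 = 0.6532.
v² = 261 × 9.81 × 0.8763/0.6532 = 3435 m²/s², so v = 58.61 m/s.

58.6 m/s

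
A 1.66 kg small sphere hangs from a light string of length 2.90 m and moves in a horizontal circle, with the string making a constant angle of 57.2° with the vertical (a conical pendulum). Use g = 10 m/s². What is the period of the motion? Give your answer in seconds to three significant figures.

2.49 s

r = L sinθ = 2.438 m. From T sinθ = mω²r and T cosθ = mg: tanθ = ω²r/g, so ω² = g tanθ / r = g/(L cosθ).
ω = √(g/(L cosθ)) = √(10.0/(2.90 × 0.5417)) = √6.366 = 2.523 rad/s.
Period = 2π/ω = 2.490 s.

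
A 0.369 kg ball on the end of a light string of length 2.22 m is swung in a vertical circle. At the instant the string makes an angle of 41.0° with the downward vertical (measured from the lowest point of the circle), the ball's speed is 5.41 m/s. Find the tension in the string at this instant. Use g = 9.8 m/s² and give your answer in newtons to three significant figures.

7.59 N

Take the radial direction toward the centre of the circle as positive. The component of the weight along the string toward the centre is −mg cos φ (φ measured from the bottom), so Newton's second law along the string gives T − mg cos φ = m v²/r.
cos 41.0° = 0.7547, so T = m(v²/r + g cos φ) = 0.369 × ((5.41)²/2.22 + 9.8 × 0.7547) = 0.369 × (13.18 + (7.396)) = 0.369 × 20.58 = 7.594 N.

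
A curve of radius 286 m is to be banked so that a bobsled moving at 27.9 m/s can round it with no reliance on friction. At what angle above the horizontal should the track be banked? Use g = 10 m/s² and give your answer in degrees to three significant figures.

With no friction, the horizontal component of the normal force provides the centripetal force: N sinθ = mv²/r, while N cosθ = mg vertically.
Dividing: tanθ = v²/(r g) = (27.9)²/(286 × 10.0) = 778.4/2860 = 0.2722.
θ = arctan(0.2722) = 15.23°.

15.2°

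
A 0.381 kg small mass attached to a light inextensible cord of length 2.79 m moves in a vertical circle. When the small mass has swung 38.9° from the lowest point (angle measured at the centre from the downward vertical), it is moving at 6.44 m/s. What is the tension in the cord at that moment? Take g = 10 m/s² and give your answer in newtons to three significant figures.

Take the radial direction toward the centre of the circle as positive. The component of the weight along the string toward the centre is −mg cos φ (φ measured from the bottom), so Newton's second law along the string gives T − mg cos φ = m v²/r.
cos 38.9° = 0.7782, so T = m(v²/r + g cos φ) = 0.381 × ((6.44)²/2.79 + 10.0 × 0.7782) = 0.381 × (14.87 + (7.782)) = 0.381 × 22.65 = 8.629 N.

8.63 N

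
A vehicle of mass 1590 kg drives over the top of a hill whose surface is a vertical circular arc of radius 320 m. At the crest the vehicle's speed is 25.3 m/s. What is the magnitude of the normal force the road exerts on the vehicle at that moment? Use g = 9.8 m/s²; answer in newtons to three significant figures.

12400 N

At the crest the centripetal acceleration points downward (toward the centre of the arc), so mg − N = mv²/r.
N = m(g − v²/r) = 1590 × (9.8 − (25.3)²/320) = 1590 × (9.8 − 2.000) = 1590 × 7.800 = 12400 N.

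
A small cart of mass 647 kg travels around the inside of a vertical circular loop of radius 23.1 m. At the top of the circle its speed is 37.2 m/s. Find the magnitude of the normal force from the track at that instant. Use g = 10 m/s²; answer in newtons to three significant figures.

At the top, both N and the weight mg point inward (toward the centre), so N + mg = mv²/r.
N = m(v²/r − g) = 647 × ((37.2)²/23.1 − 10.0) = 647 × (59.91 − 10.0) = 647 × 49.91 = 32290 N.

32300 N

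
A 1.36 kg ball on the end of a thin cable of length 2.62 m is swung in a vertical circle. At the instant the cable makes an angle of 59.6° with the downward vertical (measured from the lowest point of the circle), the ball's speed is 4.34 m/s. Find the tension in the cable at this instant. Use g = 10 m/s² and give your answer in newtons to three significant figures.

16.7 N

Take the radial direction toward the centre of the circle as positive. The component of the weight along the string toward the centre is −mg cos φ (φ measured from the bottom), so Newton's second law along the string gives T − mg cos φ = m v²/r.
cos 59.6° = 0.5060, so T = m(v²/r + g cos φ) = 1.36 × ((4.34)²/2.62 + 10.0 × 0.5060) = 1.36 × (7.189 + (5.060)) = 1.36 × 12.25 = 16.66 N.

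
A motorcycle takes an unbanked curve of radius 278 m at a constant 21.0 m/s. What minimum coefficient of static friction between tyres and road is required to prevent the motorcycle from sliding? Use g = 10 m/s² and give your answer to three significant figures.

Friction provides the centripetal force: μ_s m g = m v²/r, so μ_s = v²/(g r) = (21.00)²/(10.0 × 278) = 441.0/2780 = 0.1586.

0.159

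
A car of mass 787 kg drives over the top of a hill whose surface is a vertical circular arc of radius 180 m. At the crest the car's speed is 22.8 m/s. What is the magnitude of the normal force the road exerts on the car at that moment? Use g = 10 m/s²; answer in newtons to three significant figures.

5600 N

At the crest the centripetal acceleration points downward (toward the centre of the arc), so mg − N = mv²/r.
N = m(g − v²/r) = 787 × (10.0 − (22.8)²/180) = 787 × (10.0 − 2.888) = 787 × 7.112 = 5597 N.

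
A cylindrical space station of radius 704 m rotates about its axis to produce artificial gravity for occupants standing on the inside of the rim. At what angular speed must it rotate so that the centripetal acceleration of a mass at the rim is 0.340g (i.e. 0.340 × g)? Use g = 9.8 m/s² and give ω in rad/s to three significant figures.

0.0688 rad/s

Centripetal acceleration a_c = ω²r. Setting ω²r = 0.340g:
ω = √(0.340g / r) = √(0.340 × 9.8 / 704) = √0.004733 = 0.06880 rad/s.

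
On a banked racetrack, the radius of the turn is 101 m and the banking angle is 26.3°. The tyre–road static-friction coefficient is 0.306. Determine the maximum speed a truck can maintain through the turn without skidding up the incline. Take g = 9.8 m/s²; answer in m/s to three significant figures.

At the maximum speed, friction acts down the slope at its limiting value f = μN. Radially (horizontal, toward centre): N sinθ + μN cosθ = mv²/r. Vertically: N cosθ − μN sinθ = mg.
Dividing: v² = r g (sinθ + μcosθ)/(cosθ − μsinθ).
sinθ + μcosθ = 0.4431 + 0.306×0.8965 = 0.7174; cosθ − μsinθ = 0.8965 − 0.306×0.4431 = 0.7609.
v² = 101 × 9.8 × 0.7174/0.7609 = 933.2 m²/s², so v = 30.55 m/s.

30.5 m/s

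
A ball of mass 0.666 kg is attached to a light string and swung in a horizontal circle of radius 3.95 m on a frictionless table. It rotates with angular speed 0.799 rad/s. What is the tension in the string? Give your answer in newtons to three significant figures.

v = ωr = 0.799 × 3.95 = 3.156 m/s.
The tension is the only horizontal force, so it supplies the full centripetal force: T = m v²/r = 0.666 × (3.156)²/3.95 = 0.666 × 9.961/3.95 = 1.679 N.

1.68 N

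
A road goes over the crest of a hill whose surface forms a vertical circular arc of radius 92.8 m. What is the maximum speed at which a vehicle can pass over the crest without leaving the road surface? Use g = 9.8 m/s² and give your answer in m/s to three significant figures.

30.2 m/s

At the crest the centre of the circle is below the vehicle, so the net downward (centripetal) force is mg − N = mv²/r.
The vehicle leaves the road when N → 0, giving v_max = √(g r) = √(9.8 × 92.8) = 30.16 m/s.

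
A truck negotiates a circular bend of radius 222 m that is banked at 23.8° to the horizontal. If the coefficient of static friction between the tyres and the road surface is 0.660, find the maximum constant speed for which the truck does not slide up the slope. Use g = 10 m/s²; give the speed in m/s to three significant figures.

58.7 m/s

At the maximum speed, friction acts down the slope at its limiting value f = μN. Radially (horizontal, toward centre): N sinθ + μN cosθ = mv²/r. Vertically: N cosθ − μN sinθ = mg.
Dividing: v² = r g (sinθ + μcosθ)/(cosθ − μsinθ).
sinθ + μcosθ = 0.4035 + 0.660×0.9150 = 1.007; cosθ − μsinθ = 0.9150 − 0.660×0.4035 = 0.6486.
v² = 222 × 10.0 × 1.007/0.6486 = 3448 m²/s², so v = 58.72 m/s.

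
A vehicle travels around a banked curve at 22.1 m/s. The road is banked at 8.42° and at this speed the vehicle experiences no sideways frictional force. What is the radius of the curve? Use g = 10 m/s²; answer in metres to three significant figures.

330 m

Frictionless banking: tanθ = v²/(rg), so r = v²/(g tanθ).
r = (22.1)²/(10.0 × tan 8.42°) = 488.4/(10.0 × 0.1480) = 488.4/1.480 = 330.0 m.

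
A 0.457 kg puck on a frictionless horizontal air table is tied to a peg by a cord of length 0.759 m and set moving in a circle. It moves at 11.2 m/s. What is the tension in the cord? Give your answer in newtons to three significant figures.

The tension is the only horizontal force, so it supplies the full centripetal force: T = m v²/r = 0.457 × (11.20)²/0.759 = 0.457 × 125.4/0.759 = 75.53 N.

75.5 N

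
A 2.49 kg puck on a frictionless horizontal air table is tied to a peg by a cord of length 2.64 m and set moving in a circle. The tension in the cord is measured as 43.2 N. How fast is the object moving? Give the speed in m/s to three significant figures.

6.77 m/s

T = m v²/r ⇒ v = √(T r / m) = √(43.2 × 2.64 / 2.49) = √45.80 = 6.768 m/s.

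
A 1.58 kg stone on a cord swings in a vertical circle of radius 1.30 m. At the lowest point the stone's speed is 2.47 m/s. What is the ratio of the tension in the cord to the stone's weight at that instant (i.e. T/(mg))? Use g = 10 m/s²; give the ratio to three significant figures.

1.47

At the bottom, T − mg = mv²/r, so T = m(v²/r + g) and T/(mg) = v²/(rg) + 1 = (2.47)²/(1.30 × 10.0) + 1 = 0.4693 + 1 = 1.469.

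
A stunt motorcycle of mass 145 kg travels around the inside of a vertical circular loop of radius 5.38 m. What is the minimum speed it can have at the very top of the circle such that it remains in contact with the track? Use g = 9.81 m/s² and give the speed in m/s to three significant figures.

7.26 m/s

At the highest point the centre is directly below, so both the weight and N act inward: N + mg = mv²/r.
At minimum speed N → 0, so mg = mv_min²/r ⇒ v_min = √(g r) = √(9.81 × 5.38) = 7.265 m/s.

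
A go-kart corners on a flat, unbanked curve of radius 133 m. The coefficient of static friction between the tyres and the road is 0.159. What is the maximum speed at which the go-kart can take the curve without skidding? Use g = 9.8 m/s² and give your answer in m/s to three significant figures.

14.4 m/s

The only inward force on a level bend is static friction, so at the limit f_s = μ_s N = μ_s m g = m v²/r.
Mass cancels: v_max = √(μ_s g r) = √(0.159 × 9.8 × 133) = √207.2 = 14.40 m/s.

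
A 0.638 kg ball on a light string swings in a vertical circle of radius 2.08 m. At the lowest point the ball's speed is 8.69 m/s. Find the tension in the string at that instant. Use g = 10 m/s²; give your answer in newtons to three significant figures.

29.5 N

At the lowest point, T points up (toward the centre) and the weight mg points down (away from the centre), so the net inward force is T − mg = mv²/r.
T = m(v²/r + g) = 0.638 × ((8.69)²/2.08 + 10.0) = 0.638 × (36.31 + 10.0) = 0.638 × 46.31 = 29.54 N.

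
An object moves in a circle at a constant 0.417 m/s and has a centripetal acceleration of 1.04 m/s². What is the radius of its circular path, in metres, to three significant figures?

0.167 m

a_c = v²/r ⇒ r = v²/a_c = (0.417)²/1.04 = 0.1739/1.04 = 0.1672 m.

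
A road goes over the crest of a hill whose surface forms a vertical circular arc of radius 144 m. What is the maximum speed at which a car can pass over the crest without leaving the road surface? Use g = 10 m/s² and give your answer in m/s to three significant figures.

At the crest the centre of the circle is below the car, so the net downward (centripetal) force is mg − N = mv²/r.
The car leaves the road when N → 0, giving v_max = √(g r) = √(10.0 × 144) = 37.95 m/s.

37.9 m/s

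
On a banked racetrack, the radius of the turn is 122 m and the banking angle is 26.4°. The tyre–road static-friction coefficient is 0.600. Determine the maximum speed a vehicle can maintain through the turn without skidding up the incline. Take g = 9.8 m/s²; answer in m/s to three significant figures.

At the maximum speed, friction acts down the slope at its limiting value f = μN. Radially (horizontal, toward centre): N sinθ + μN cosθ = mv²/r. Vertically: N cosθ − μN sinθ = mg.
Dividing: v² = r g (sinθ + μcosθ)/(cosθ − μsinθ).
sinθ + μcosθ = 0.4446 + 0.600×0.8957 = 0.9821; cosθ − μsinθ = 0.8957 − 0.600×0.4446 = 0.6289.
v² = 122 × 9.8 × 0.9821/0.6289 = 1867 m²/s², so v = 43.21 m/s.

43.2 m/s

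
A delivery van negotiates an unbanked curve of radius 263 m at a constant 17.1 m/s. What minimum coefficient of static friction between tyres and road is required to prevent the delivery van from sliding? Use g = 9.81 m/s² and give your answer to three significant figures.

0.113

Friction provides the centripetal force: μ_s m g = m v²/r, so μ_s = v²/(g r) = (17.10)²/(9.81 × 263) = 292.4/2580 = 0.1133.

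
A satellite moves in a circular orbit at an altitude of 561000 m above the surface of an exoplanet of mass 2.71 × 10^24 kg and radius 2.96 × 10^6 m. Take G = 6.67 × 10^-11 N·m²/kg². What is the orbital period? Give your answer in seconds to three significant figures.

3090 s

r = R + h = 2.96 × 10^6 + 561000 = 3.521 × 10^6 m. Gravity provides the centripetal force: G M m / r² = m v² / r ⇒ v = √(GM/r) = 7165 m/s.
T = 2πr/v = 2π × 3.521 × 10^6 / 7165 = 3088 s.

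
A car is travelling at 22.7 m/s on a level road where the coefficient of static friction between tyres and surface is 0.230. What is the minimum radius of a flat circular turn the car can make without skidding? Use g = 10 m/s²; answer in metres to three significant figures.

At the limit, μ_s m g = m v²/r, so r_min = v²/(μ_s g) = (22.7)²/(0.230 × 10.0) = 515.3/2.300 = 224.0 m.

224 m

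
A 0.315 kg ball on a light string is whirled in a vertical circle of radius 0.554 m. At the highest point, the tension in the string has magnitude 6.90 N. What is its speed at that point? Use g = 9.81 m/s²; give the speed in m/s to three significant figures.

At the top, T + mg = mv²/r, so v = √(r(T/m + g)) = √(0.554 × (6.90/0.315 + 9.81)) = √(0.554 × 31.71) = √17.57 = 4.192 m/s.

4.19 m/s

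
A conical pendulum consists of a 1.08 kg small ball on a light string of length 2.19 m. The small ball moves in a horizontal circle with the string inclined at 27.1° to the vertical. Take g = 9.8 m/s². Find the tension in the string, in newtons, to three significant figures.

Vertically the bob has no acceleration, so T cosθ = mg.
T = mg/cosθ = 1.08 × 9.8 / cos 27.1° = 10.58/0.8902 = 11.89 N.

11.9 N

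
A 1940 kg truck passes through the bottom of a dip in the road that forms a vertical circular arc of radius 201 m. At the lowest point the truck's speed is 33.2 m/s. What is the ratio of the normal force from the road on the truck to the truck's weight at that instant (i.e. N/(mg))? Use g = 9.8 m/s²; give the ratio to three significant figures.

1.56

At the bottom, N − mg = mv²/r, so N = m(v²/r + g) and N/(mg) = v²/(rg) + 1 = (33.2)²/(201 × 9.8) + 1 = 0.5596 + 1 = 1.560.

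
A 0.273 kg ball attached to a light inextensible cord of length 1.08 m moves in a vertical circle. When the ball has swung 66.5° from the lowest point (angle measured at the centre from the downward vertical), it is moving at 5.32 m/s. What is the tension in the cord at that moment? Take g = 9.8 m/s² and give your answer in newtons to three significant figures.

Take the radial direction toward the centre of the circle as positive. The component of the weight along the string toward the centre is −mg cos φ (φ measured from the bottom), so Newton's second law along the string gives T − mg cos φ = m v²/r.
cos 66.5° = 0.3987, so T = m(v²/r + g cos φ) = 0.273 × ((5.32)²/1.08 + 9.8 × 0.3987) = 0.273 × (26.21 + (3.908)) = 0.273 × 30.11 = 8.221 N.

8.22 N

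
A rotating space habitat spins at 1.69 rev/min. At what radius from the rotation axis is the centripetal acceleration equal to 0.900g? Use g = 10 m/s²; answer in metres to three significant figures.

ω = 1.69 rev/min × 2π/60 = 0.1770 rad/s.
a_c = ω²r = 0.900g ⇒ r = 0.900 × 10.0 / (0.1770)² = 9.000/0.03132 = 287.4 m.

287 m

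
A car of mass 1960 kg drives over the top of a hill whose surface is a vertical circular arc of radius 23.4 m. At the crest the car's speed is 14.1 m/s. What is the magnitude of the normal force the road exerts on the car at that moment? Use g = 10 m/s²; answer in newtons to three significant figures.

2950 N

At the crest the centripetal acceleration points downward (toward the centre of the arc), so mg − N = mv²/r.
N = m(g − v²/r) = 1960 × (10.0 − (14.1)²/23.4) = 1960 × (10.0 − 8.496) = 1960 × 1.504 = 2948 N.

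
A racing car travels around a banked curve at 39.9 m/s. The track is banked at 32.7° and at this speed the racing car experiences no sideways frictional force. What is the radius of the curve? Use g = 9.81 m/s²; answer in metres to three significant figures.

253 m

Frictionless banking: tanθ = v²/(rg), so r = v²/(g tanθ).
r = (39.9)²/(9.81 × tan 32.7°) = 1592/(9.81 × 0.6420) = 1592/6.298 = 252.8 m.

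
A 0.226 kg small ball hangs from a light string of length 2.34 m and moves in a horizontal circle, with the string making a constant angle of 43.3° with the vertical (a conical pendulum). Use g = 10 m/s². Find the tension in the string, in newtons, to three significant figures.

Vertically the bob has no acceleration, so T cosθ = mg.
T = mg/cosθ = 0.226 × 10.0 / cos 43.3° = 2.260/0.7278 = 3.105 N.

3.11 N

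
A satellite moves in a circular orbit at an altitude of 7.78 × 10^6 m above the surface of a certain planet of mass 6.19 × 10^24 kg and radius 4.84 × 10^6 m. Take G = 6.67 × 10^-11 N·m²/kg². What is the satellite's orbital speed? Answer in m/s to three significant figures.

Orbital radius r = R + h = 4.84 × 10^6 + 7.78 × 10^6 = 1.262 × 10^7 m.
Gravity supplies the centripetal force: G M m / r² = m v² / r, so v = √(GM/r).
v = √(6.67 × 10^-11 × 6.19 × 10^24 / 1.262 × 10^7) = √(3.272 × 10^7) = 5720 m/s.

5720 m/s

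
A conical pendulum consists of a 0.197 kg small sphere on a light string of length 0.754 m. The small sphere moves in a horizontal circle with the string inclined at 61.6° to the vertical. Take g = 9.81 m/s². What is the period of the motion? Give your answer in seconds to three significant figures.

1.20 s

r = L sinθ = 0.6633 m. From T sinθ = mω²r and T cosθ = mg: tanθ = ω²r/g, so ω² = g tanθ / r = g/(L cosθ).
ω = √(g/(L cosθ)) = √(9.81/(0.754 × 0.4756)) = √27.35 = 5.230 rad/s.
Period = 2π/ω = 1.201 s.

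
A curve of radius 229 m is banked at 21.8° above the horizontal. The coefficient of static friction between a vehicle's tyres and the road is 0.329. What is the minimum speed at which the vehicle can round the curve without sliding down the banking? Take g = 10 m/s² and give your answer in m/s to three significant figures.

At the minimum speed, friction acts up the slope at its limiting value f = μN. Radially (horizontal, toward centre): N sinθ − μN cosθ = mv²/r. Vertically: N cosθ + μN sinθ = mg.
Dividing: v² = r g (sinθ − μcosθ)/(cosθ + μsinθ).
sinθ − μcosθ = 0.3714 − 0.329×0.9285 = 0.06590; cosθ + μsinθ = 0.9285 + 0.329×0.3714 = 1.051.
v² = 229 × 10.0 × 0.06590/1.051 = 143.6 m²/s², so v = 11.98 m/s.

12.0 m/s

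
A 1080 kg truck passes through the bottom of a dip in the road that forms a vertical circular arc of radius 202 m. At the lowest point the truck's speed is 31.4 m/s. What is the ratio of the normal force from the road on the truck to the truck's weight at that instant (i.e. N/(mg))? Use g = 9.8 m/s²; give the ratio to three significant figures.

At the bottom, N − mg = mv²/r, so N = m(v²/r + g) and N/(mg) = v²/(rg) + 1 = (31.4)²/(202 × 9.8) + 1 = 0.4981 + 1 = 1.498.

1.50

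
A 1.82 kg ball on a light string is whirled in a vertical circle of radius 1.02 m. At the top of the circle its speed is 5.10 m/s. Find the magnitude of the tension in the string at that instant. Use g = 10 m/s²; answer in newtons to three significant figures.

28.2 N

At the top, both T and the weight mg point inward (toward the centre), so T + mg = mv²/r.
T = m(v²/r − g) = 1.82 × ((5.10)²/1.02 − 10.0) = 1.82 × (25.50 − 10.0) = 1.82 × 15.50 = 28.21 N.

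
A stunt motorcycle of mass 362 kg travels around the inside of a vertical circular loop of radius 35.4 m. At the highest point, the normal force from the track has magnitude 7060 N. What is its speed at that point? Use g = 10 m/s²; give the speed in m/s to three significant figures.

At the top, N + mg = mv²/r, so v = √(r(N/m + g)) = √(35.4 × (7060/362 + 10.0)) = √(35.4 × 29.50) = √1044 = 32.32 m/s.

32.3 m/s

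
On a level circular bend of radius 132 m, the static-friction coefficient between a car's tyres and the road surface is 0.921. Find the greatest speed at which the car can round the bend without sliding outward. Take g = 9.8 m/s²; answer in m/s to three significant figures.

The only inward force on a level bend is static friction, so at the limit f_s = μ_s N = μ_s m g = m v²/r.
Mass cancels: v_max = √(μ_s g r) = √(0.921 × 9.8 × 132) = √1191 = 34.52 m/s.

34.5 m/s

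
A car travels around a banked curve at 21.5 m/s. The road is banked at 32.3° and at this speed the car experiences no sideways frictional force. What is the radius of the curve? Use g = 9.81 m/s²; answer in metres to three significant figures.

Frictionless banking: tanθ = v²/(rg), so r = v²/(g tanθ).
r = (21.5)²/(9.81 × tan 32.3°) = 462.2/(9.81 × 0.6322) = 462.2/6.202 = 74.54 m.

74.5 m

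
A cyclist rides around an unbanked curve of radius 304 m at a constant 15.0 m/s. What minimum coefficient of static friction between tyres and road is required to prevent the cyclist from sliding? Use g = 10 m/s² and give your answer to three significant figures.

0.0740

Friction provides the centripetal force: μ_s m g = m v²/r, so μ_s = v²/(g r) = (15.00)²/(10.0 × 304) = 225.0/3040 = 0.07401.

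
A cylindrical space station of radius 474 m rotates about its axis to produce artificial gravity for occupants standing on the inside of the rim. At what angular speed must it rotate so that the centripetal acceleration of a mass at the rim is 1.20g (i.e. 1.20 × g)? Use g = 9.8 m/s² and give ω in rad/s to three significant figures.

Centripetal acceleration a_c = ω²r. Setting ω²r = 1.20g:
ω = √(1.20g / r) = √(1.20 × 9.8 / 474) = √0.02481 = 0.1575 rad/s.

0.158 rad/s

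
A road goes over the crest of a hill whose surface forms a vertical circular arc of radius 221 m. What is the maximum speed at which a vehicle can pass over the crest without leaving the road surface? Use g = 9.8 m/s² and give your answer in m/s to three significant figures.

46.5 m/s

At the crest the centre of the circle is below the vehicle, so the net downward (centripetal) force is mg − N = mv²/r.
The vehicle leaves the road when N → 0, giving v_max = √(g r) = √(9.8 × 221) = 46.54 m/s.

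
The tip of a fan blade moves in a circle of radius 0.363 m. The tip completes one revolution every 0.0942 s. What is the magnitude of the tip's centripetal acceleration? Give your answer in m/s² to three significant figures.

v = 2πr/T = 2π × 0.363/0.0942 = 24.21 m/s.
a_c = v²/r = (24.21)²/0.363 = 586.2/0.363 = 1615 m/s².

1610 m/s²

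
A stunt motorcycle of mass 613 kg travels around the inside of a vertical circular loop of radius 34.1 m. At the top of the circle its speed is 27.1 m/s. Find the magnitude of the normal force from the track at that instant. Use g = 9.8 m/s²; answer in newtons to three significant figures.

At the top, both N and the weight mg point inward (toward the centre), so N + mg = mv²/r.
N = m(v²/r − g) = 613 × ((27.1)²/34.1 − 9.8) = 613 × (21.54 − 9.8) = 613 × 11.74 = 7195 N.

7190 N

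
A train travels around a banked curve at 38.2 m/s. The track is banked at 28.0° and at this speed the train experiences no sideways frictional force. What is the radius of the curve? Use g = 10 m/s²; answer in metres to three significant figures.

Frictionless banking: tanθ = v²/(rg), so r = v²/(g tanθ).
r = (38.2)²/(10.0 × tan 28.0°) = 1459/(10.0 × 0.5317) = 1459/5.317 = 274.4 m.

274 m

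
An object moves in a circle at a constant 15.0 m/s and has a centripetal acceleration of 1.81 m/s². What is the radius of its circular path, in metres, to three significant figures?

124 m

a_c = v²/r ⇒ r = v²/a_c = (15.0)²/1.81 = 225.0/1.81 = 124.3 m.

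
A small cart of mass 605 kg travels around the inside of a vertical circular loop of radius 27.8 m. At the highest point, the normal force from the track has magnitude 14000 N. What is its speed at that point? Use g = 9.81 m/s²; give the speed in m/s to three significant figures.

30.3 m/s

At the top, N + mg = mv²/r, so v = √(r(N/m + g)) = √(27.8 × (14000/605 + 9.81)) = √(27.8 × 32.95) = √916.0 = 30.27 m/s.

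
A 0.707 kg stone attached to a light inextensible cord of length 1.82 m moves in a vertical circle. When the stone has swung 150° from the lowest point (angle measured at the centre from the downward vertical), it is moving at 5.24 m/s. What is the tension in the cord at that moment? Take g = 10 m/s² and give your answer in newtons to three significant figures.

Take the radial direction toward the centre of the circle as positive. The component of the weight along the string toward the centre is −mg cos φ (φ measured from the bottom), so Newton's second law along the string gives T − mg cos φ = m v²/r.
cos 150° = -0.8660, so T = m(v²/r + g cos φ) = 0.707 × ((5.24)²/1.82 + 10.0 × -0.8660) = 0.707 × (15.09 + (-8.660)) = 0.707 × 6.426 = 4.543 N.

4.54 N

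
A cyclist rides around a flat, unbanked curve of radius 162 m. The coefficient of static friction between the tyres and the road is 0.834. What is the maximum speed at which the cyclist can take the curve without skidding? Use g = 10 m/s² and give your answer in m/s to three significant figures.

On a flat curve, static friction is the only horizontal force, so it must supply the full centripetal force: μ_s m g = m v²/r.
Mass cancels: v_max = √(μ_s g r) = √(0.834 × 10.0 × 162) = √1351 = 36.76 m/s.

36.8 m/s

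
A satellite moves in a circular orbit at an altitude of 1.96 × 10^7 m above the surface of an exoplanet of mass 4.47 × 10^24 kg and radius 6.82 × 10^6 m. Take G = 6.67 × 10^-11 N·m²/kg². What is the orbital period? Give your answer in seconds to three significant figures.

49400 s

r = R + h = 6.82 × 10^6 + 1.96 × 10^7 = 2.642 × 10^7 m. Gravity provides the centripetal force: G M m / r² = m v² / r ⇒ v = √(GM/r) = 3359 m/s.
T = 2πr/v = 2π × 2.642 × 10^7 / 3359 = 49420 s.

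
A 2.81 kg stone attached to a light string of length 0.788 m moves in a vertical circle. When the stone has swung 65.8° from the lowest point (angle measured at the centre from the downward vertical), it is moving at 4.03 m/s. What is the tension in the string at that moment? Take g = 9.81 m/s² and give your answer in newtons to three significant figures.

69.2 N

Take the radial direction toward the centre of the circle as positive. The component of the weight along the string toward the centre is −mg cos φ (φ measured from the bottom), so Newton's second law along the string gives T − mg cos φ = m v²/r.
cos 65.8° = 0.4099, so T = m(v²/r + g cos φ) = 2.81 × ((4.03)²/0.788 + 9.81 × 0.4099) = 2.81 × (20.61 + (4.021)) = 2.81 × 24.63 = 69.21 N.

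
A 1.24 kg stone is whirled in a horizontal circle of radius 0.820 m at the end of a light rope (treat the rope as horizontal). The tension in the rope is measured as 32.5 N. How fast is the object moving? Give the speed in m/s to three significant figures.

4.64 m/s

T = m v²/r ⇒ v = √(T r / m) = √(32.5 × 0.820 / 1.24) = √21.49 = 4.636 m/s.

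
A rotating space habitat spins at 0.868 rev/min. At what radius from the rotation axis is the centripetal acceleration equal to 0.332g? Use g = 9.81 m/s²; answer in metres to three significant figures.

394 m

ω = 0.868 rev/min × 2π/60 = 0.09090 rad/s.
a_c = ω²r = 0.332g ⇒ r = 0.332 × 9.81 / (0.09090)² = 3.257/0.008262 = 394.2 m.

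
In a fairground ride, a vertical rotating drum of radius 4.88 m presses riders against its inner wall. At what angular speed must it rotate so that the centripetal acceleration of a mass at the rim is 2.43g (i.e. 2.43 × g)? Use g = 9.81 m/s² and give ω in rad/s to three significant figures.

Centripetal acceleration a_c = ω²r. Setting ω²r = 2.43g:
ω = √(2.43g / r) = √(2.43 × 9.81 / 4.88) = √4.885 = 2.210 rad/s.

2.21 rad/s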